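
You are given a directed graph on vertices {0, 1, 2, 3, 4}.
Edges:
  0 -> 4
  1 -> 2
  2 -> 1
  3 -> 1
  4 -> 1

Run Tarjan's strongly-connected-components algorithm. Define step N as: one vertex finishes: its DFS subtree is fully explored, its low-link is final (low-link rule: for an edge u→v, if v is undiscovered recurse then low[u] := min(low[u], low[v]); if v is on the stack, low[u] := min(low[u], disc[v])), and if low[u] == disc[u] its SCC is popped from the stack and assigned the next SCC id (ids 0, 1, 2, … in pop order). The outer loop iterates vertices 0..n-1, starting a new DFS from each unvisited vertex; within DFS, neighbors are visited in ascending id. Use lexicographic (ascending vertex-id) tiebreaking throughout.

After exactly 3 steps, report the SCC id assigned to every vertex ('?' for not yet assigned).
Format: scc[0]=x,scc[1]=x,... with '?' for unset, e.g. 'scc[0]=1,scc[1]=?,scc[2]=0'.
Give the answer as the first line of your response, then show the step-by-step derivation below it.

scc[0]=?,scc[1]=0,scc[2]=0,scc[3]=?,scc[4]=1

step 1: low=(low[0]=0,low[1]=2,low[2]=2,low[3]=?,low[4]=1); scc=(scc[0]=?,scc[1]=?,scc[2]=?,scc[3]=?,scc[4]=?)
step 2: low=(low[0]=0,low[1]=2,low[2]=2,low[3]=?,low[4]=1); scc=(scc[0]=?,scc[1]=0,scc[2]=0,scc[3]=?,scc[4]=?)
step 3: low=(low[0]=0,low[1]=2,low[2]=2,low[3]=?,low[4]=1); scc=(scc[0]=?,scc[1]=0,scc[2]=0,scc[3]=?,scc[4]=1)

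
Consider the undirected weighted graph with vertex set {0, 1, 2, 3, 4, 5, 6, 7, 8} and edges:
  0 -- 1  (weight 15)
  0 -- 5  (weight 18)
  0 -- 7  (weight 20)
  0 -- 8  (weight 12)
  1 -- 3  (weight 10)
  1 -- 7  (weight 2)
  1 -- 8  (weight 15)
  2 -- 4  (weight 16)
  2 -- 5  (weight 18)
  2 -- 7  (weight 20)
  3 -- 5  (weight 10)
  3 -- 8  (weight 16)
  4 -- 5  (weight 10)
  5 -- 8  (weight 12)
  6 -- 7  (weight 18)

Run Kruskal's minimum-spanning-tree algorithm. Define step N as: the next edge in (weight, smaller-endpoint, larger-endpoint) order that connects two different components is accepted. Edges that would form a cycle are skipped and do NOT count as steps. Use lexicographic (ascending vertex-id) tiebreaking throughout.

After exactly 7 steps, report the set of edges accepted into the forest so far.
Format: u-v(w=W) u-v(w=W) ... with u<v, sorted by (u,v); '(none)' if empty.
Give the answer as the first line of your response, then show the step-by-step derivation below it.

0-8(w=12) 1-3(w=10) 1-7(w=2) 2-4(w=16) 3-5(w=10) 4-5(w=10) 5-8(w=12)

step 1: add edge 1-7 (w=2); MST = {1-7(w=2)}
step 2: add edge 1-3 (w=10); MST = {1-3(w=10) 1-7(w=2)}
step 3: add edge 3-5 (w=10); MST = {1-3(w=10) 1-7(w=2) 3-5(w=10)}
step 4: add edge 4-5 (w=10); MST = {1-3(w=10) 1-7(w=2) 3-5(w=10) 4-5(w=10)}
step 5: add edge 0-8 (w=12); MST = {0-8(w=12) 1-3(w=10) 1-7(w=2) 3-5(w=10) 4-5(w=10)}
step 6: add edge 5-8 (w=12); MST = {0-8(w=12) 1-3(w=10) 1-7(w=2) 3-5(w=10) 4-5(w=10) 5-8(w=12)}
step 7: add edge 2-4 (w=16); MST = {0-8(w=12) 1-3(w=10) 1-7(w=2) 2-4(w=16) 3-5(w=10) 4-5(w=10) 5-8(w=12)}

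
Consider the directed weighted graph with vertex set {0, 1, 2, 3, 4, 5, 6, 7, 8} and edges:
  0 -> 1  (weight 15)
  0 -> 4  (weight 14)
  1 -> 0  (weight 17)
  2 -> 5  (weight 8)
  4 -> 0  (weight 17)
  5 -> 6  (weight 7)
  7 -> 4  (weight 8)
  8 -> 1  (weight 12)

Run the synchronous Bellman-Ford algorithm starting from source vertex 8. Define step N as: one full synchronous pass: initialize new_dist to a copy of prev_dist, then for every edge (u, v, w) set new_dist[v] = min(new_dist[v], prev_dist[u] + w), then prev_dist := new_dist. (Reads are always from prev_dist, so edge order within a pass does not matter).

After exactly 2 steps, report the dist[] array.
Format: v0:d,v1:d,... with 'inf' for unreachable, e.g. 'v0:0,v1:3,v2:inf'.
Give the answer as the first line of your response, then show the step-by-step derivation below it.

v0:29,v1:12,v2:inf,v3:inf,v4:inf,v5:inf,v6:inf,v7:inf,v8:0

step 1: dist = v0:inf,v1:12,v2:inf,v3:inf,v4:inf,v5:inf,v6:inf,v7:inf,v8:0
step 2: dist = v0:29,v1:12,v2:inf,v3:inf,v4:inf,v5:inf,v6:inf,v7:inf,v8:0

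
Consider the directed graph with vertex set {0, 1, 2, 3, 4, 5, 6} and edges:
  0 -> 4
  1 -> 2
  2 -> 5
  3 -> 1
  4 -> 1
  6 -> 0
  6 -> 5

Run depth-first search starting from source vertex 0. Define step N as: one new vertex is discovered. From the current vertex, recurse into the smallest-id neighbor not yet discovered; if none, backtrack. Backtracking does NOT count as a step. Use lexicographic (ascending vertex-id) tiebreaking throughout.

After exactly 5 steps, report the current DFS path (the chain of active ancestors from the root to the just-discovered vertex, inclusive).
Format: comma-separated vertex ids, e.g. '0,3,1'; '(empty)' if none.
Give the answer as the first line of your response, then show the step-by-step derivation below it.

0,4,1,2,5

step 1: discover 0; path=0; order=0
step 2: discover 4; path=0>4; order=0,4
step 3: discover 1; path=0>4>1; order=0,4,1
step 4: discover 2; path=0>4>1>2; order=0,4,1,2
step 5: discover 5; path=0>4>1>2>5; order=0,4,1,2,5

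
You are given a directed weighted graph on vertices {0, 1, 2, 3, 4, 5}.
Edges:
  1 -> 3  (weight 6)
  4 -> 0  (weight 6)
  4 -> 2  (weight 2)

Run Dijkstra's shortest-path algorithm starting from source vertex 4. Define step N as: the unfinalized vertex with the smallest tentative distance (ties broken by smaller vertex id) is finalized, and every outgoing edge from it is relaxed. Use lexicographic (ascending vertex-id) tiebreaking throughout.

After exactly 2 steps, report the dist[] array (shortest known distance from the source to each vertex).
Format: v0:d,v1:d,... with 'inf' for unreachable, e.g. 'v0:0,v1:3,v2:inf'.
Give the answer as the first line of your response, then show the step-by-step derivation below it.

v0:6,v1:inf,v2:2,v3:inf,v4:0,v5:inf

step 1: dist = v0:6,v1:inf,v2:2,v3:inf,v4:0,v5:inf
step 2: dist = v0:6,v1:inf,v2:2,v3:inf,v4:0,v5:inf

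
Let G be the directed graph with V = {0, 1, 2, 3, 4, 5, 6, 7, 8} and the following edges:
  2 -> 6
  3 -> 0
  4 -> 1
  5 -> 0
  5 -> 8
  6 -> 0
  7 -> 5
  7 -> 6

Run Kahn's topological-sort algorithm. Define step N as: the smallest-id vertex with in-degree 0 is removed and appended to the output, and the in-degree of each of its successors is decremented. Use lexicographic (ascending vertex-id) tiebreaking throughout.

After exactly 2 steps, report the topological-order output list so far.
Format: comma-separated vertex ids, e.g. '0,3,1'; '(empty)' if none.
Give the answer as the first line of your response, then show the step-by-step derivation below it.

2,3

step 1: output 2; order=[2]; indeg=(3,1,0,0,0,1,1,0,1)
step 2: output 3; order=[2,3]; indeg=(2,1,0,0,0,1,1,0,1)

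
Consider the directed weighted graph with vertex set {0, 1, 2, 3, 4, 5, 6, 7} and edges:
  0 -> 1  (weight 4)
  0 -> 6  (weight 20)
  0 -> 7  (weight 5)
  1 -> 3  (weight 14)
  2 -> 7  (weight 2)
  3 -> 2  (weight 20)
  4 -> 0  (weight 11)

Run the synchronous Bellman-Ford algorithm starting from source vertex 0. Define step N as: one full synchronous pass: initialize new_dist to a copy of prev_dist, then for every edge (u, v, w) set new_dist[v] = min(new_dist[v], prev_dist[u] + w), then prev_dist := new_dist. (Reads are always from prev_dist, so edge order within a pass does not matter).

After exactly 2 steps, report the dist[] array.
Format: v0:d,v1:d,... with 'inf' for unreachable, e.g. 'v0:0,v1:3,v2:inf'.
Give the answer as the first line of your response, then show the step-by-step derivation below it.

v0:0,v1:4,v2:inf,v3:18,v4:inf,v5:inf,v6:20,v7:5

step 1: dist = v0:0,v1:4,v2:inf,v3:inf,v4:inf,v5:inf,v6:20,v7:5
step 2: dist = v0:0,v1:4,v2:inf,v3:18,v4:inf,v5:inf,v6:20,v7:5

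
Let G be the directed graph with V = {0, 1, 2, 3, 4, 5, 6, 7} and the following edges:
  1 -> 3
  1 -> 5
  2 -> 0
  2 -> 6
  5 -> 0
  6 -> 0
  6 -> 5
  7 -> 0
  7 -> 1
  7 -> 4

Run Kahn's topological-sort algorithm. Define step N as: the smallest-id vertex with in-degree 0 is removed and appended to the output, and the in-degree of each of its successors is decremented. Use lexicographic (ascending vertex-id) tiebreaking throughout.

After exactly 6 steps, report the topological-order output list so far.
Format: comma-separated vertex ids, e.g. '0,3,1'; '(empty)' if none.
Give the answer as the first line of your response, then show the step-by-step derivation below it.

2,6,7,1,3,4

step 1: output 2; order=[2]; indeg=(3,1,0,1,1,2,0,0)
step 2: output 6; order=[2,6]; indeg=(2,1,0,1,1,1,0,0)
step 3: output 7; order=[2,6,7]; indeg=(1,0,0,1,0,1,0,0)
step 4: output 1; order=[2,6,7,1]; indeg=(1,0,0,0,0,0,0,0)
step 5: output 3; order=[2,6,7,1,3]; indeg=(1,0,0,0,0,0,0,0)
step 6: output 4; order=[2,6,7,1,3,4]; indeg=(1,0,0,0,0,0,0,0)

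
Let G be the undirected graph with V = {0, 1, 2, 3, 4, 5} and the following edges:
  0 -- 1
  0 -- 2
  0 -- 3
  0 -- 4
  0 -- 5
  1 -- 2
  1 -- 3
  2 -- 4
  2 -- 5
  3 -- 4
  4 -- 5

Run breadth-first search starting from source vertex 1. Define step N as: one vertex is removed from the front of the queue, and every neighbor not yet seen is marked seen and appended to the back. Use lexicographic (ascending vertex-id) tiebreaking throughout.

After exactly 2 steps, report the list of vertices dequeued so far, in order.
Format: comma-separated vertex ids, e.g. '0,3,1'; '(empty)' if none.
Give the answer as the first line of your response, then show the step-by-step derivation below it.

1,0

step 1: dequeue 1; queue=[0,2,3]; order=1
step 2: dequeue 0; queue=[2,3,4,5]; order=1,0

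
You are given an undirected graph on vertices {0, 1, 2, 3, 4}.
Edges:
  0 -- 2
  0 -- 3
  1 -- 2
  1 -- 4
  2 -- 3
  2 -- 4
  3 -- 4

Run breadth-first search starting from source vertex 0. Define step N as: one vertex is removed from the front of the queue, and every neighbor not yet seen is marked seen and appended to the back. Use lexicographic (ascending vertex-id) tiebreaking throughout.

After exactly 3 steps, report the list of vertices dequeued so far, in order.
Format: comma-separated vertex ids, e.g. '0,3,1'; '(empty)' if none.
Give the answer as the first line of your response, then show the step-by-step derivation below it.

0,2,3

step 1: dequeue 0; queue=[2,3]; order=0
step 2: dequeue 2; queue=[3,1,4]; order=0,2
step 3: dequeue 3; queue=[1,4]; order=0,2,3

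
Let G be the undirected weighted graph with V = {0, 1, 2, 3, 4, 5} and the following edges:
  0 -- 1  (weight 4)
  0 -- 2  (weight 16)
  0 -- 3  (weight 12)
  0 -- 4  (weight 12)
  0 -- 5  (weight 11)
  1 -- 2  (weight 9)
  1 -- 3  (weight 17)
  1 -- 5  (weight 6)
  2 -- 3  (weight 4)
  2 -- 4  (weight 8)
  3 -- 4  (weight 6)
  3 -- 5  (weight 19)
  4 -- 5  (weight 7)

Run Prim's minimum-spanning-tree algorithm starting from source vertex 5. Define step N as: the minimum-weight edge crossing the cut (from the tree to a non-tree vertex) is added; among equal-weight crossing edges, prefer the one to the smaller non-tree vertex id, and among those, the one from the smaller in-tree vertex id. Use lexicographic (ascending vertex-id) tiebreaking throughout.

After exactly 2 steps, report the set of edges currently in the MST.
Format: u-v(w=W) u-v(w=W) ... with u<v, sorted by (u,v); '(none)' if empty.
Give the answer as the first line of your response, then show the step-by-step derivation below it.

0-1(w=4) 1-5(w=6)

step 1: add edge 1-5 (w=6); MST = {1-5(w=6)}
step 2: add edge 0-1 (w=4); MST = {0-1(w=4) 1-5(w=6)}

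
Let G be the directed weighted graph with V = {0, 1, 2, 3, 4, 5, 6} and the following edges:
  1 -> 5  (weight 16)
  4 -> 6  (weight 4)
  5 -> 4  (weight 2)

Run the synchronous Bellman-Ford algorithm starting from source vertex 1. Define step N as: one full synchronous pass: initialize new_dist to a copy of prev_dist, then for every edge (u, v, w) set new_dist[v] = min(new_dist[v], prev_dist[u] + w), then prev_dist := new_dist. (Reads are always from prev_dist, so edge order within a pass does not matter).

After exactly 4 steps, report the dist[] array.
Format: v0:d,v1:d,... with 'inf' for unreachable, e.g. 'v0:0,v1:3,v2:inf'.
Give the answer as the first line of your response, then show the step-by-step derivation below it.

v0:inf,v1:0,v2:inf,v3:inf,v4:18,v5:16,v6:22

step 1: dist = v0:inf,v1:0,v2:inf,v3:inf,v4:inf,v5:16,v6:inf
step 2: dist = v0:inf,v1:0,v2:inf,v3:inf,v4:18,v5:16,v6:inf
step 3: dist = v0:inf,v1:0,v2:inf,v3:inf,v4:18,v5:16,v6:22
step 4: dist = v0:inf,v1:0,v2:inf,v3:inf,v4:18,v5:16,v6:22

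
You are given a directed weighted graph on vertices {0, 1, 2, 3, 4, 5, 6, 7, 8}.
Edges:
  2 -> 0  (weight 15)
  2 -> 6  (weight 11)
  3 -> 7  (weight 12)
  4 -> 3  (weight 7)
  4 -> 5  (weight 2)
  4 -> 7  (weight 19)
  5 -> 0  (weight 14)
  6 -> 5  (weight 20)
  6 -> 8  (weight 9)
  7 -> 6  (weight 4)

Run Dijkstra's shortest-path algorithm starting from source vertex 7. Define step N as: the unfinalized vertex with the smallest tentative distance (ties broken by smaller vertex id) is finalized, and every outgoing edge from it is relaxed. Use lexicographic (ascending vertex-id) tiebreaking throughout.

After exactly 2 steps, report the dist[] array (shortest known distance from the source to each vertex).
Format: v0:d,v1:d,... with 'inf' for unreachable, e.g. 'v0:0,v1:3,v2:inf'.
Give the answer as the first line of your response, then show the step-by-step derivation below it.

v0:inf,v1:inf,v2:inf,v3:inf,v4:inf,v5:24,v6:4,v7:0,v8:13

step 1: dist = v0:inf,v1:inf,v2:inf,v3:inf,v4:inf,v5:inf,v6:4,v7:0,v8:inf
step 2: dist = v0:inf,v1:inf,v2:inf,v3:inf,v4:inf,v5:24,v6:4,v7:0,v8:13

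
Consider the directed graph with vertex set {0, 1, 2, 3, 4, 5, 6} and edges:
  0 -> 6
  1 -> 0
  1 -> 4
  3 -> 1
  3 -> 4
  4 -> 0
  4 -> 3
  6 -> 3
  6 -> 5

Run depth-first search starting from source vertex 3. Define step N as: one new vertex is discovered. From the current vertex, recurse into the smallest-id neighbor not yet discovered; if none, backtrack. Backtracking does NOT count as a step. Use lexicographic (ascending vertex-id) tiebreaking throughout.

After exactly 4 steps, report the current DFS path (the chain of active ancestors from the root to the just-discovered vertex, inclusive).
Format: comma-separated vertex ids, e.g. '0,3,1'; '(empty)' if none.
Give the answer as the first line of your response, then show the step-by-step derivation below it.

3,1,0,6

step 1: discover 3; path=3; order=3
step 2: discover 1; path=3>1; order=3,1
step 3: discover 0; path=3>1>0; order=3,1,0
step 4: discover 6; path=3>1>0>6; order=3,1,0,6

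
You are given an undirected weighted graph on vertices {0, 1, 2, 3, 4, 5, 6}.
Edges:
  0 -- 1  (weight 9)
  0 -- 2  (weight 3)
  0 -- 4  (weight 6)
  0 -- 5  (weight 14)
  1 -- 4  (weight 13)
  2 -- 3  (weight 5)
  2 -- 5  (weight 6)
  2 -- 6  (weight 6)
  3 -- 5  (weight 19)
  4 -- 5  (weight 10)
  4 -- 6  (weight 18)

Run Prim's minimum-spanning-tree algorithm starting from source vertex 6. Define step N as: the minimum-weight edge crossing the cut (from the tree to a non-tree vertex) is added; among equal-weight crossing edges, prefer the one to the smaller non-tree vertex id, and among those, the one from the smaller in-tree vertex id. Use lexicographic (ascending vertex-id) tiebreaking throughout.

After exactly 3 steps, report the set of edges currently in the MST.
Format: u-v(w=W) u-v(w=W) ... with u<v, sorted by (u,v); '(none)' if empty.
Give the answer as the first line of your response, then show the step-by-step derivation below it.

0-2(w=3) 2-3(w=5) 2-6(w=6)

step 1: add edge 2-6 (w=6); MST = {2-6(w=6)}
step 2: add edge 0-2 (w=3); MST = {0-2(w=3) 2-6(w=6)}
step 3: add edge 2-3 (w=5); MST = {0-2(w=3) 2-3(w=5) 2-6(w=6)}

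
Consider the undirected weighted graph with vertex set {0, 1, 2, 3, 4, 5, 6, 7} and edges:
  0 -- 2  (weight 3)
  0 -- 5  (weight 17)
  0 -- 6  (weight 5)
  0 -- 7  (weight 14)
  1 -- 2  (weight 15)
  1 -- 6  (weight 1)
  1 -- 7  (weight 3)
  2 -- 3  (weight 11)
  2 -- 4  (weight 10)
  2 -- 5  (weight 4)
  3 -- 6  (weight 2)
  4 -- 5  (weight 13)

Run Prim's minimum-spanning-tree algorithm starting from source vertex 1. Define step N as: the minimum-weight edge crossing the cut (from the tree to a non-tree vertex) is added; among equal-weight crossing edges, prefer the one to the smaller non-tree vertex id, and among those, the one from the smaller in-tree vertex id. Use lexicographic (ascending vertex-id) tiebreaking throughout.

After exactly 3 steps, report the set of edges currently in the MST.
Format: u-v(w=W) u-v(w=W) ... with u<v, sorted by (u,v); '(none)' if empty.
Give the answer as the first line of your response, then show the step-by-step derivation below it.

1-6(w=1) 1-7(w=3) 3-6(w=2)

step 1: add edge 1-6 (w=1); MST = {1-6(w=1)}
step 2: add edge 3-6 (w=2); MST = {1-6(w=1) 3-6(w=2)}
step 3: add edge 1-7 (w=3); MST = {1-6(w=1) 1-7(w=3) 3-6(w=2)}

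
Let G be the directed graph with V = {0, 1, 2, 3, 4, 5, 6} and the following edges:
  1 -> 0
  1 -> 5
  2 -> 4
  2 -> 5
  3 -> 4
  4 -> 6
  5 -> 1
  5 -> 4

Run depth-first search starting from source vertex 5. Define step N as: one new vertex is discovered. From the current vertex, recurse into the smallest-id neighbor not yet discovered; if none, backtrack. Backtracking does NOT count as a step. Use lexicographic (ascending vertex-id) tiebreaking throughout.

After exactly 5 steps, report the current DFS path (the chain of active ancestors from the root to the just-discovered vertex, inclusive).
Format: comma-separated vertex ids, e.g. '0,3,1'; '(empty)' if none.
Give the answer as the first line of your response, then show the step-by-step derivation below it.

5,4,6

step 1: discover 5; path=5; order=5
step 2: discover 1; path=5>1; order=5,1
step 3: discover 0; path=5>1>0; order=5,1,0
step 4: discover 4; path=5>4; order=5,1,0,4
step 5: discover 6; path=5>4>6; order=5,1,0,4,6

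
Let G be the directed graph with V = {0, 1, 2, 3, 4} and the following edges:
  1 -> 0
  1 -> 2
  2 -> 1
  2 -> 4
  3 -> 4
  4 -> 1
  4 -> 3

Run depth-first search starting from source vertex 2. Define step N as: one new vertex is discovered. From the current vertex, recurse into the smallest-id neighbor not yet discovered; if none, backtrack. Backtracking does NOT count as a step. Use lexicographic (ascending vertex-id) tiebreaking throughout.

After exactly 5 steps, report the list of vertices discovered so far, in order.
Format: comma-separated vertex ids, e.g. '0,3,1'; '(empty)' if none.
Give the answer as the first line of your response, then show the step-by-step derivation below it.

2,1,0,4,3

step 1: discover 2; path=2; order=2
step 2: discover 1; path=2>1; order=2,1
step 3: discover 0; path=2>1>0; order=2,1,0
step 4: discover 4; path=2>4; order=2,1,0,4
step 5: discover 3; path=2>4>3; order=2,1,0,4,3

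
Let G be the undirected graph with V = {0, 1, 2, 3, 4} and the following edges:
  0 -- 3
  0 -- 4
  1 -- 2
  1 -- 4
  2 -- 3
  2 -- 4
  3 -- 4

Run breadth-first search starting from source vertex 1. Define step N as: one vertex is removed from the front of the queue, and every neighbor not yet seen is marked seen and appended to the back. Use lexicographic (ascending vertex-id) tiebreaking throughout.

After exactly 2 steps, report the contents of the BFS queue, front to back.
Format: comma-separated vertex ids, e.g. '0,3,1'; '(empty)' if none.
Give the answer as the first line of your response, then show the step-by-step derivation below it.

4,3

step 1: dequeue 1; queue=[2,4]; order=1
step 2: dequeue 2; queue=[4,3]; order=1,2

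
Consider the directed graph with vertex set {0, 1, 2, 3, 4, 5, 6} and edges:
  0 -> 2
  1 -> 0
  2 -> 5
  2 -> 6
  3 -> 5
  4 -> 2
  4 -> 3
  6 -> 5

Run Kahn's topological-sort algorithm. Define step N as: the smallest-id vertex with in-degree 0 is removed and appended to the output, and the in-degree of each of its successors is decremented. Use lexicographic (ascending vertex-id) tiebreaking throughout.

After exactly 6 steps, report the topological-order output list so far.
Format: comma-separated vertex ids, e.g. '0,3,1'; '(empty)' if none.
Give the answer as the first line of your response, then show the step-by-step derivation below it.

1,0,4,2,3,6

step 1: output 1; order=[1]; indeg=(0,0,2,1,0,3,1)
step 2: output 0; order=[1,0]; indeg=(0,0,1,1,0,3,1)
step 3: output 4; order=[1,0,4]; indeg=(0,0,0,0,0,3,1)
step 4: output 2; order=[1,0,4,2]; indeg=(0,0,0,0,0,2,0)
step 5: output 3; order=[1,0,4,2,3]; indeg=(0,0,0,0,0,1,0)
step 6: output 6; order=[1,0,4,2,3,6]; indeg=(0,0,0,0,0,0,0)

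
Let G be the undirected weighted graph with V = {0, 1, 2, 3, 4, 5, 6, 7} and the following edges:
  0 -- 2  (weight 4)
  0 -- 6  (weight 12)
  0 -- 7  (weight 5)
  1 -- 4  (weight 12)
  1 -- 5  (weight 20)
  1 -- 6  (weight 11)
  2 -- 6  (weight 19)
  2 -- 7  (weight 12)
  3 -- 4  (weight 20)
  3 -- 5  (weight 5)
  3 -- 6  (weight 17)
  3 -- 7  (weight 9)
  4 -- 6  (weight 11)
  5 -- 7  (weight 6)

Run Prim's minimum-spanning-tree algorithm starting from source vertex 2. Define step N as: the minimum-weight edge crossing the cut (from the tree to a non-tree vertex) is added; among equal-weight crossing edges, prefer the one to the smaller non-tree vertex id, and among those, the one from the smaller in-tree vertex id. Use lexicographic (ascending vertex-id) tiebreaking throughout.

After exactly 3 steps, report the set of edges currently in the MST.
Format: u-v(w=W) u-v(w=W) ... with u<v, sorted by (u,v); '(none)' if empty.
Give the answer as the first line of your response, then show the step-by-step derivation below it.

0-2(w=4) 0-7(w=5) 5-7(w=6)

step 1: add edge 0-2 (w=4); MST = {0-2(w=4)}
step 2: add edge 0-7 (w=5); MST = {0-2(w=4) 0-7(w=5)}
step 3: add edge 5-7 (w=6); MST = {0-2(w=4) 0-7(w=5) 5-7(w=6)}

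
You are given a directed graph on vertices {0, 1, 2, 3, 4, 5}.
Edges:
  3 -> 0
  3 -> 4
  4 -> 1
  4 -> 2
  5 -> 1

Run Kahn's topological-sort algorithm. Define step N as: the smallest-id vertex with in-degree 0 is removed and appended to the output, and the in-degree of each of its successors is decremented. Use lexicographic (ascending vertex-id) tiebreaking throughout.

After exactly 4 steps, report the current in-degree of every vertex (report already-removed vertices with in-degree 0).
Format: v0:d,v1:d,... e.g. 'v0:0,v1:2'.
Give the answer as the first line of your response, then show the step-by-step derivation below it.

v0:0,v1:1,v2:0,v3:0,v4:0,v5:0

step 1: output 3; order=[3]; indeg=(0,2,1,0,0,0)
step 2: output 0; order=[3,0]; indeg=(0,2,1,0,0,0)
step 3: output 4; order=[3,0,4]; indeg=(0,1,0,0,0,0)
step 4: output 2; order=[3,0,4,2]; indeg=(0,1,0,0,0,0)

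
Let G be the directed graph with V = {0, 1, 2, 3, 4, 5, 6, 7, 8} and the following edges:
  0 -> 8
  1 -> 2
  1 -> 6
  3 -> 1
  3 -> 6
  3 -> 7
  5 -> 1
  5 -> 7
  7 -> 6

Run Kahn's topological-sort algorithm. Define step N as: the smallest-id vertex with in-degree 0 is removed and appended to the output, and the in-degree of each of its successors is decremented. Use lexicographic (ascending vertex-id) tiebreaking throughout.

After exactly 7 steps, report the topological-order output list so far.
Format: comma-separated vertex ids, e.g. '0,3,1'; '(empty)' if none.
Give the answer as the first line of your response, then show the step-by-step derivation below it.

0,3,4,5,1,2,7

step 1: output 0; order=[0]; indeg=(0,2,1,0,0,0,3,2,0)
step 2: output 3; order=[0,3]; indeg=(0,1,1,0,0,0,2,1,0)
step 3: output 4; order=[0,3,4]; indeg=(0,1,1,0,0,0,2,1,0)
step 4: output 5; order=[0,3,4,5]; indeg=(0,0,1,0,0,0,2,0,0)
step 5: output 1; order=[0,3,4,5,1]; indeg=(0,0,0,0,0,0,1,0,0)
step 6: output 2; order=[0,3,4,5,1,2]; indeg=(0,0,0,0,0,0,1,0,0)
step 7: output 7; order=[0,3,4,5,1,2,7]; indeg=(0,0,0,0,0,0,0,0,0)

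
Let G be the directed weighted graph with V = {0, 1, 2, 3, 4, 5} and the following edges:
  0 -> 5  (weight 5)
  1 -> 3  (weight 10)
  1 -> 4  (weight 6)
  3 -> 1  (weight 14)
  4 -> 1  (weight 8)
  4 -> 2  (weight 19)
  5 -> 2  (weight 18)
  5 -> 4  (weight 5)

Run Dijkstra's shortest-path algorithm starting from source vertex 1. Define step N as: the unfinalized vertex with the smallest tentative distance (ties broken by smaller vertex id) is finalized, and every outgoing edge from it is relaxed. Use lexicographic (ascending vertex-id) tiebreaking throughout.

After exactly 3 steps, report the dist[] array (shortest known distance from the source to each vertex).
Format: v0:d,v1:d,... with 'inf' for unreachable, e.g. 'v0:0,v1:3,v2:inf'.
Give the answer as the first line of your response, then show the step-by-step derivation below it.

v0:inf,v1:0,v2:25,v3:10,v4:6,v5:inf

step 1: dist = v0:inf,v1:0,v2:inf,v3:10,v4:6,v5:inf
step 2: dist = v0:inf,v1:0,v2:25,v3:10,v4:6,v5:inf
step 3: dist = v0:inf,v1:0,v2:25,v3:10,v4:6,v5:inf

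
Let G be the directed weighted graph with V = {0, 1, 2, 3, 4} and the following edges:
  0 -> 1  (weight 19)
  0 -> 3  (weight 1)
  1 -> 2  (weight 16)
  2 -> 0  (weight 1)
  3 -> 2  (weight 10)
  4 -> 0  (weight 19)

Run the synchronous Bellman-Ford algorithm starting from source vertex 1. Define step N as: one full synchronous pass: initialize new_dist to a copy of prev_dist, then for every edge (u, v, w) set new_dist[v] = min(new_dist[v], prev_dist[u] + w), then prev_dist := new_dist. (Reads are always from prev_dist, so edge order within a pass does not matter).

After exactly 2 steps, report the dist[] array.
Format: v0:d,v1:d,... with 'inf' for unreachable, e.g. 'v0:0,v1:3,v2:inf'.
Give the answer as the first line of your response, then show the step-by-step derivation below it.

v0:17,v1:0,v2:16,v3:inf,v4:inf

step 1: dist = v0:inf,v1:0,v2:16,v3:inf,v4:inf
step 2: dist = v0:17,v1:0,v2:16,v3:inf,v4:inf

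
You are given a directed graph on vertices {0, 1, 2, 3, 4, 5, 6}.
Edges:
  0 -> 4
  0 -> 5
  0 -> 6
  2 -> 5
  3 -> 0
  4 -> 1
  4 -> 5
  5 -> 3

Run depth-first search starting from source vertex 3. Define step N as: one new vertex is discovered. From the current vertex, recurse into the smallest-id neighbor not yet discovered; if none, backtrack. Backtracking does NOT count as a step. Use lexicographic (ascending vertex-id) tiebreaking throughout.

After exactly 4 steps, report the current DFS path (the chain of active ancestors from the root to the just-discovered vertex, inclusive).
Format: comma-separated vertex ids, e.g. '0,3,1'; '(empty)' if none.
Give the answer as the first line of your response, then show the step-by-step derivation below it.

3,0,4,1

step 1: discover 3; path=3; order=3
step 2: discover 0; path=3>0; order=3,0
step 3: discover 4; path=3>0>4; order=3,0,4
step 4: discover 1; path=3>0>4>1; order=3,0,4,1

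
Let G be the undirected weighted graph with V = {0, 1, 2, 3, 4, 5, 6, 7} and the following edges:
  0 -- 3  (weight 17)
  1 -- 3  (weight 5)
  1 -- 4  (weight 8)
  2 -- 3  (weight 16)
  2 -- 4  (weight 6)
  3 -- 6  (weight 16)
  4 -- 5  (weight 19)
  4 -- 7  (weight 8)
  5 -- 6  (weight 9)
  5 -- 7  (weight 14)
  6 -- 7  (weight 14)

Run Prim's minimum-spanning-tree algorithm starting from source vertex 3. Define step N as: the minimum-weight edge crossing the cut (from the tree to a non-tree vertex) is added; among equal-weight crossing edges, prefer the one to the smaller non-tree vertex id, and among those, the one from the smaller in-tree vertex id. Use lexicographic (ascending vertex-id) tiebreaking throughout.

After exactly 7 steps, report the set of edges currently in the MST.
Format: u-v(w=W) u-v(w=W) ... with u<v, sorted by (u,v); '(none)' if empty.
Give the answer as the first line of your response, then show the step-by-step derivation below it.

0-3(w=17) 1-3(w=5) 1-4(w=8) 2-4(w=6) 4-7(w=8) 5-6(w=9) 5-7(w=14)

step 1: add edge 1-3 (w=5); MST = {1-3(w=5)}
step 2: add edge 1-4 (w=8); MST = {1-3(w=5) 1-4(w=8)}
step 3: add edge 2-4 (w=6); MST = {1-3(w=5) 1-4(w=8) 2-4(w=6)}
step 4: add edge 4-7 (w=8); MST = {1-3(w=5) 1-4(w=8) 2-4(w=6) 4-7(w=8)}
step 5: add edge 5-7 (w=14); MST = {1-3(w=5) 1-4(w=8) 2-4(w=6) 4-7(w=8) 5-7(w=14)}
step 6: add edge 5-6 (w=9); MST = {1-3(w=5) 1-4(w=8) 2-4(w=6) 4-7(w=8) 5-6(w=9) 5-7(w=14)}
step 7: add edge 0-3 (w=17); MST = {0-3(w=17) 1-3(w=5) 1-4(w=8) 2-4(w=6) 4-7(w=8) 5-6(w=9) 5-7(w=14)}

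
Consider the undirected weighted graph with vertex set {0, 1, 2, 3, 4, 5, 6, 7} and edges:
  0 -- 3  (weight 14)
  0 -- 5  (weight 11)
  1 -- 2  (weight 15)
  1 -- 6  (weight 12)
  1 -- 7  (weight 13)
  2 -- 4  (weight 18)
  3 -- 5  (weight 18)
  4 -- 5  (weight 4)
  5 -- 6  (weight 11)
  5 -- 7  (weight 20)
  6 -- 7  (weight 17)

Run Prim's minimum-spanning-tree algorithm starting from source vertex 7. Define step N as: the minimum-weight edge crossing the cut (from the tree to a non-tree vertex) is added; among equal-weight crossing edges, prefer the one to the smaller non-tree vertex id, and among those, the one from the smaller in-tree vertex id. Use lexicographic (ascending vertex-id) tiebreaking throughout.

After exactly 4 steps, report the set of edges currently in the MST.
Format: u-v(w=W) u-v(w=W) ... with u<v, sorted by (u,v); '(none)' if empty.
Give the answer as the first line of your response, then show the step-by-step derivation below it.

1-6(w=12) 1-7(w=13) 4-5(w=4) 5-6(w=11)

step 1: add edge 1-7 (w=13); MST = {1-7(w=13)}
step 2: add edge 1-6 (w=12); MST = {1-6(w=12) 1-7(w=13)}
step 3: add edge 5-6 (w=11); MST = {1-6(w=12) 1-7(w=13) 5-6(w=11)}
step 4: add edge 4-5 (w=4); MST = {1-6(w=12) 1-7(w=13) 4-5(w=4) 5-6(w=11)}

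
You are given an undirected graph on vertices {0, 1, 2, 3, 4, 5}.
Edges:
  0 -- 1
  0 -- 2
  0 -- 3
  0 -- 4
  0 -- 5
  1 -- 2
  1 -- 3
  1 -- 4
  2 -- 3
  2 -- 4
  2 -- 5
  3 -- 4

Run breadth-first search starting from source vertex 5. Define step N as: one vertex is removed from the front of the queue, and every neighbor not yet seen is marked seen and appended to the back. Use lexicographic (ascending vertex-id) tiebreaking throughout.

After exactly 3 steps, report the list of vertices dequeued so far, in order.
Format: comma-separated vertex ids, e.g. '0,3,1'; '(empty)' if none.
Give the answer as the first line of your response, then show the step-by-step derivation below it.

5,0,2

step 1: dequeue 5; queue=[0,2]; order=5
step 2: dequeue 0; queue=[2,1,3,4]; order=5,0
step 3: dequeue 2; queue=[1,3,4]; order=5,0,2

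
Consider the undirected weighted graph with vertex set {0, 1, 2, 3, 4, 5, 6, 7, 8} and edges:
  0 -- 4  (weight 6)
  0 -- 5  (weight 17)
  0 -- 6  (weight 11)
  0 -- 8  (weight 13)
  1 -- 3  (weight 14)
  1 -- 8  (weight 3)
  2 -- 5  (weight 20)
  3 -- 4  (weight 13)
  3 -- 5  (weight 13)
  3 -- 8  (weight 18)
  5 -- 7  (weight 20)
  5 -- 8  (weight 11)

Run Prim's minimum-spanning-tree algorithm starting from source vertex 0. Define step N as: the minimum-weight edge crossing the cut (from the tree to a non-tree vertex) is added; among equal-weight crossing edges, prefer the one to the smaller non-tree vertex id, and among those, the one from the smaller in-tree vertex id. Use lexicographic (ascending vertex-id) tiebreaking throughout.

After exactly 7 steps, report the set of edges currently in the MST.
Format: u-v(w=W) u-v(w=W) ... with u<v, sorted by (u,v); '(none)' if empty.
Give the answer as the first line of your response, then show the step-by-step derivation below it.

0-4(w=6) 0-6(w=11) 1-8(w=3) 2-5(w=20) 3-4(w=13) 3-5(w=13) 5-8(w=11)

step 1: add edge 0-4 (w=6); MST = {0-4(w=6)}
step 2: add edge 0-6 (w=11); MST = {0-4(w=6) 0-6(w=11)}
step 3: add edge 3-4 (w=13); MST = {0-4(w=6) 0-6(w=11) 3-4(w=13)}
step 4: add edge 3-5 (w=13); MST = {0-4(w=6) 0-6(w=11) 3-4(w=13) 3-5(w=13)}
step 5: add edge 5-8 (w=11); MST = {0-4(w=6) 0-6(w=11) 3-4(w=13) 3-5(w=13) 5-8(w=11)}
step 6: add edge 1-8 (w=3); MST = {0-4(w=6) 0-6(w=11) 1-8(w=3) 3-4(w=13) 3-5(w=13) 5-8(w=11)}
step 7: add edge 2-5 (w=20); MST = {0-4(w=6) 0-6(w=11) 1-8(w=3) 2-5(w=20) 3-4(w=13) 3-5(w=13) 5-8(w=11)}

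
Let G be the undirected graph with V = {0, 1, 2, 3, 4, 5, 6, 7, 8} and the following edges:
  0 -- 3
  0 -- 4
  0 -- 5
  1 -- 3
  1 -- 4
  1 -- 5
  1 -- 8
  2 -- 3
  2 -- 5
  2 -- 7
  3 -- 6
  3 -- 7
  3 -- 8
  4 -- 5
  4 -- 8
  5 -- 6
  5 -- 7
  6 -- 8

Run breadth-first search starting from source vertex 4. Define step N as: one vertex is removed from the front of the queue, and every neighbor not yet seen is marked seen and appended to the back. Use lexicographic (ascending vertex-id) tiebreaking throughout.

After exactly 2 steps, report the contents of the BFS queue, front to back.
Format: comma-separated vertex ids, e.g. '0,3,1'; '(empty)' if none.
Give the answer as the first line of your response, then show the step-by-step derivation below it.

1,5,8,3

step 1: dequeue 4; queue=[0,1,5,8]; order=4
step 2: dequeue 0; queue=[1,5,8,3]; order=4,0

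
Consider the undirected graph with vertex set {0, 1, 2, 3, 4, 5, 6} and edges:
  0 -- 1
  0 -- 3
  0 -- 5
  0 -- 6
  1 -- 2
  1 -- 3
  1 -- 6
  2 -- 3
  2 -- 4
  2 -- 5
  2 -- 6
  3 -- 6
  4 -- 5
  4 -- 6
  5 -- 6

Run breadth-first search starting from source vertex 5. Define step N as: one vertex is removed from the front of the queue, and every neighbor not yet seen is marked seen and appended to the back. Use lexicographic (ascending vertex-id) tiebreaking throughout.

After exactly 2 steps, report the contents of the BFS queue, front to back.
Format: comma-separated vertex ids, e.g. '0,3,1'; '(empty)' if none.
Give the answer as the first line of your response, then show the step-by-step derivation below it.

2,4,6,1,3

step 1: dequeue 5; queue=[0,2,4,6]; order=5
step 2: dequeue 0; queue=[2,4,6,1,3]; order=5,0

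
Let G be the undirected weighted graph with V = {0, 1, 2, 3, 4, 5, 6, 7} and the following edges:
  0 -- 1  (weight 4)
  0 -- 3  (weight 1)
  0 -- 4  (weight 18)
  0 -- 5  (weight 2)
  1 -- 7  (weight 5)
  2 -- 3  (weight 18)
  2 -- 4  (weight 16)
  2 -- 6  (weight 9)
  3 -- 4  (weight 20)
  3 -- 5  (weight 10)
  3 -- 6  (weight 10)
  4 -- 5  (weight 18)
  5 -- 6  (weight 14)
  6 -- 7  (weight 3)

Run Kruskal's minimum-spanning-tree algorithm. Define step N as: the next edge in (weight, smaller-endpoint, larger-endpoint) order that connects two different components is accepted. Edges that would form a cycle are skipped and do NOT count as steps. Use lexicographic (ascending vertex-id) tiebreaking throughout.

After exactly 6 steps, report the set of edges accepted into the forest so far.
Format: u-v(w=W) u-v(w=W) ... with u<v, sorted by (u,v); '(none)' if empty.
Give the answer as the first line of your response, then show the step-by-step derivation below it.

0-1(w=4) 0-3(w=1) 0-5(w=2) 1-7(w=5) 2-6(w=9) 6-7(w=3)

step 1: add edge 0-3 (w=1); MST = {0-3(w=1)}
step 2: add edge 0-5 (w=2); MST = {0-3(w=1) 0-5(w=2)}
step 3: add edge 6-7 (w=3); MST = {0-3(w=1) 0-5(w=2) 6-7(w=3)}
step 4: add edge 0-1 (w=4); MST = {0-1(w=4) 0-3(w=1) 0-5(w=2) 6-7(w=3)}
step 5: add edge 1-7 (w=5); MST = {0-1(w=4) 0-3(w=1) 0-5(w=2) 1-7(w=5) 6-7(w=3)}
step 6: add edge 2-6 (w=9); MST = {0-1(w=4) 0-3(w=1) 0-5(w=2) 1-7(w=5) 2-6(w=9) 6-7(w=3)}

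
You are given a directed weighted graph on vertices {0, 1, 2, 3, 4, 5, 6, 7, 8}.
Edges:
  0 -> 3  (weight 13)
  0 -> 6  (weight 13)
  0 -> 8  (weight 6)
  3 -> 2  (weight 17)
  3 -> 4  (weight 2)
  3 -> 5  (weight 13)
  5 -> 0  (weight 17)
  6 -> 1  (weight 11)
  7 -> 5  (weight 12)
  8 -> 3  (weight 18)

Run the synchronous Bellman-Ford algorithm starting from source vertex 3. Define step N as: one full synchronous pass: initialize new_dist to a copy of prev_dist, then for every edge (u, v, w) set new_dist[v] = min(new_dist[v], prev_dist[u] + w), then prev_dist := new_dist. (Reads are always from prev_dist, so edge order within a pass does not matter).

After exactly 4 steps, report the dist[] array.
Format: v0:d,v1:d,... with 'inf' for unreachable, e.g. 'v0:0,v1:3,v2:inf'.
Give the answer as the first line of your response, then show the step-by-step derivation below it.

v0:30,v1:54,v2:17,v3:0,v4:2,v5:13,v6:43,v7:inf,v8:36

step 1: dist = v0:inf,v1:inf,v2:17,v3:0,v4:2,v5:13,v6:inf,v7:inf,v8:inf
step 2: dist = v0:30,v1:inf,v2:17,v3:0,v4:2,v5:13,v6:inf,v7:inf,v8:inf
step 3: dist = v0:30,v1:inf,v2:17,v3:0,v4:2,v5:13,v6:43,v7:inf,v8:36
step 4: dist = v0:30,v1:54,v2:17,v3:0,v4:2,v5:13,v6:43,v7:inf,v8:36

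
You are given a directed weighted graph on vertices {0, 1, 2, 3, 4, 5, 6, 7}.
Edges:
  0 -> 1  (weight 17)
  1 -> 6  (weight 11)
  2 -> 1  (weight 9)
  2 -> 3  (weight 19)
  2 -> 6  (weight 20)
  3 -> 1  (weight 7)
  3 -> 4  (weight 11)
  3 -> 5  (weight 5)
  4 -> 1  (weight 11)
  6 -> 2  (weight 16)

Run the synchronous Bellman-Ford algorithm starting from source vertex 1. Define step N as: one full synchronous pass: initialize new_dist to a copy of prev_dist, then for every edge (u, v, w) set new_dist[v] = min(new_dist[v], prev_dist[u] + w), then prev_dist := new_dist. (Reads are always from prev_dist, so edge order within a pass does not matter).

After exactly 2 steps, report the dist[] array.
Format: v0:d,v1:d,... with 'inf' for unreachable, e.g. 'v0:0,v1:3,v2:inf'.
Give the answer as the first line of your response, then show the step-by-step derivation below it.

v0:inf,v1:0,v2:27,v3:inf,v4:inf,v5:inf,v6:11,v7:inf

step 1: dist = v0:inf,v1:0,v2:inf,v3:inf,v4:inf,v5:inf,v6:11,v7:inf
step 2: dist = v0:inf,v1:0,v2:27,v3:inf,v4:inf,v5:inf,v6:11,v7:inf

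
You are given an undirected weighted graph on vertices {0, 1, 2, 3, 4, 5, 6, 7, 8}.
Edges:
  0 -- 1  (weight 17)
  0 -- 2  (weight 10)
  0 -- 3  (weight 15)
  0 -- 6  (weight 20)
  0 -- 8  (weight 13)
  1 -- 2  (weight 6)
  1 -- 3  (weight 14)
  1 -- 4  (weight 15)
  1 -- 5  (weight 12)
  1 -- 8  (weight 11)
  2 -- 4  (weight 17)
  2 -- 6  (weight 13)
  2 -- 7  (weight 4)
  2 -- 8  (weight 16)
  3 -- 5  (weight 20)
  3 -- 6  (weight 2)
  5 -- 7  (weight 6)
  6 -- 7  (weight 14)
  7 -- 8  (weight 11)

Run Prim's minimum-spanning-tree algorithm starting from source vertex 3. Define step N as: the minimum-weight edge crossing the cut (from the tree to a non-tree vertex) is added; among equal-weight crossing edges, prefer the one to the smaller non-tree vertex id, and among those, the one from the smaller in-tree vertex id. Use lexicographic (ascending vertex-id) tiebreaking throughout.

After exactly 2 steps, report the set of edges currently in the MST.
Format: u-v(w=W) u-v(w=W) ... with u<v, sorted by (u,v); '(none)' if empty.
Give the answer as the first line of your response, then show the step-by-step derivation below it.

2-6(w=13) 3-6(w=2)

step 1: add edge 3-6 (w=2); MST = {3-6(w=2)}
step 2: add edge 2-6 (w=13); MST = {2-6(w=13) 3-6(w=2)}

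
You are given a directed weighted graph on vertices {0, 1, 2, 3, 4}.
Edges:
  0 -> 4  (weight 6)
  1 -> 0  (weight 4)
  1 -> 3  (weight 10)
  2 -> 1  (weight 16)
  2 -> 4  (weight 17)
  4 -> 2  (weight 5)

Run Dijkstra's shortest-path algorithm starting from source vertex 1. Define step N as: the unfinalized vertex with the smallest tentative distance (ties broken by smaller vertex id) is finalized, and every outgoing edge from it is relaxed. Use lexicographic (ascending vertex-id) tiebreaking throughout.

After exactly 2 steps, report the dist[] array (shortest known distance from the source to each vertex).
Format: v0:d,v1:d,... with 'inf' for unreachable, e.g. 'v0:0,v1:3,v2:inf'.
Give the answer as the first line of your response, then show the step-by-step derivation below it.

v0:4,v1:0,v2:inf,v3:10,v4:10

step 1: dist = v0:4,v1:0,v2:inf,v3:10,v4:inf
step 2: dist = v0:4,v1:0,v2:inf,v3:10,v4:10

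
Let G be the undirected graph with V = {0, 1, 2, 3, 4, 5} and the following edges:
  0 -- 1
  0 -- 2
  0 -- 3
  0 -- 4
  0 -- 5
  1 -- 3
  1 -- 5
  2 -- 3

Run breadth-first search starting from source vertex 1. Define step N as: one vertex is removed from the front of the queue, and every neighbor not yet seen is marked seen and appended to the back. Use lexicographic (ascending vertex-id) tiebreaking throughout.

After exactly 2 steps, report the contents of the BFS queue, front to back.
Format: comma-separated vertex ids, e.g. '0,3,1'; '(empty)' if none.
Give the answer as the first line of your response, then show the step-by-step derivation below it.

3,5,2,4

step 1: dequeue 1; queue=[0,3,5]; order=1
step 2: dequeue 0; queue=[3,5,2,4]; order=1,0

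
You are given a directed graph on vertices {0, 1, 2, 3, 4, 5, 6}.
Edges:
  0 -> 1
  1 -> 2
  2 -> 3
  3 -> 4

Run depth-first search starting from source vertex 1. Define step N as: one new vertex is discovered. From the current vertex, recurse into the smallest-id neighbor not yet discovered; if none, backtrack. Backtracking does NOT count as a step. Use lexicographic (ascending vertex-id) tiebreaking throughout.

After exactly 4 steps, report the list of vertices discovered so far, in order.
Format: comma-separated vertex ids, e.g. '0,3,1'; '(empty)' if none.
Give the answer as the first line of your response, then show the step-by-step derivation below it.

1,2,3,4

step 1: discover 1; path=1; order=1
step 2: discover 2; path=1>2; order=1,2
step 3: discover 3; path=1>2>3; order=1,2,3
step 4: discover 4; path=1>2>3>4; order=1,2,3,4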